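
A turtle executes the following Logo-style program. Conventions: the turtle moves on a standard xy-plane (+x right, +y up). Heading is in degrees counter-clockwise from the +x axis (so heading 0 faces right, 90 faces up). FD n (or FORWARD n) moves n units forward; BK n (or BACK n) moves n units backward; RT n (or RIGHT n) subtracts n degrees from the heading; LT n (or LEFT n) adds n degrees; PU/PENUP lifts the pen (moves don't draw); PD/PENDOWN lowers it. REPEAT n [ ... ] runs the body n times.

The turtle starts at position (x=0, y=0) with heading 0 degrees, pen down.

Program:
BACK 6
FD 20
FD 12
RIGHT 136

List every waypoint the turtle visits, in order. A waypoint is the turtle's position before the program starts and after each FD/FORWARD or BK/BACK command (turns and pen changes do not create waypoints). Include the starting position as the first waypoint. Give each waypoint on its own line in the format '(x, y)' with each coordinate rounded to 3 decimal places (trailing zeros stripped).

Answer: (0, 0)
(-6, 0)
(14, 0)
(26, 0)

Derivation:
Executing turtle program step by step:
Start: pos=(0,0), heading=0, pen down
BK 6: (0,0) -> (-6,0) [heading=0, draw]
FD 20: (-6,0) -> (14,0) [heading=0, draw]
FD 12: (14,0) -> (26,0) [heading=0, draw]
RT 136: heading 0 -> 224
Final: pos=(26,0), heading=224, 3 segment(s) drawn
Waypoints (4 total):
(0, 0)
(-6, 0)
(14, 0)
(26, 0)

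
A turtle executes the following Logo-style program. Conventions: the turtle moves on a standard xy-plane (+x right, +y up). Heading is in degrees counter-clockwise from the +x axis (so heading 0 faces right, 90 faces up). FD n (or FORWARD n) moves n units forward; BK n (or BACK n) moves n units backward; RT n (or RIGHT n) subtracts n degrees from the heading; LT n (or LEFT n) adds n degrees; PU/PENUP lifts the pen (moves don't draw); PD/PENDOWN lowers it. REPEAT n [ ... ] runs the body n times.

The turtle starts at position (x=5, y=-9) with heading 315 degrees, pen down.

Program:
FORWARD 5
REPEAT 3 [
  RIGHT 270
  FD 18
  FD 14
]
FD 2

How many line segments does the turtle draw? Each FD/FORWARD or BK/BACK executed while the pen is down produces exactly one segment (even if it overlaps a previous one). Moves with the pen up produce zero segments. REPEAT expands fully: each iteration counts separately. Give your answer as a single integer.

Executing turtle program step by step:
Start: pos=(5,-9), heading=315, pen down
FD 5: (5,-9) -> (8.536,-12.536) [heading=315, draw]
REPEAT 3 [
  -- iteration 1/3 --
  RT 270: heading 315 -> 45
  FD 18: (8.536,-12.536) -> (21.263,0.192) [heading=45, draw]
  FD 14: (21.263,0.192) -> (31.163,10.092) [heading=45, draw]
  -- iteration 2/3 --
  RT 270: heading 45 -> 135
  FD 18: (31.163,10.092) -> (18.435,22.82) [heading=135, draw]
  FD 14: (18.435,22.82) -> (8.536,32.719) [heading=135, draw]
  -- iteration 3/3 --
  RT 270: heading 135 -> 225
  FD 18: (8.536,32.719) -> (-4.192,19.991) [heading=225, draw]
  FD 14: (-4.192,19.991) -> (-14.092,10.092) [heading=225, draw]
]
FD 2: (-14.092,10.092) -> (-15.506,8.678) [heading=225, draw]
Final: pos=(-15.506,8.678), heading=225, 8 segment(s) drawn
Segments drawn: 8

Answer: 8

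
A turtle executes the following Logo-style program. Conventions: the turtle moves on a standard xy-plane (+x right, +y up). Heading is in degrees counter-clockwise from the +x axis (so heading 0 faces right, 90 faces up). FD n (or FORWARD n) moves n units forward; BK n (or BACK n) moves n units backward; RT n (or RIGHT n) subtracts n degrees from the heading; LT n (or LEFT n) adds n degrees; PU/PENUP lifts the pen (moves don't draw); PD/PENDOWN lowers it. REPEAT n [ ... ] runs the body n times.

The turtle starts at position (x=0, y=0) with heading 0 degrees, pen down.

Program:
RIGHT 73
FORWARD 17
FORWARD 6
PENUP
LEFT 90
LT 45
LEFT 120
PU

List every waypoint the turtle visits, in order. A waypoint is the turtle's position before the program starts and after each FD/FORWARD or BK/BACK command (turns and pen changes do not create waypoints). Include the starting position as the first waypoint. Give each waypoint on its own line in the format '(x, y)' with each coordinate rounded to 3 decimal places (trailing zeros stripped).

Executing turtle program step by step:
Start: pos=(0,0), heading=0, pen down
RT 73: heading 0 -> 287
FD 17: (0,0) -> (4.97,-16.257) [heading=287, draw]
FD 6: (4.97,-16.257) -> (6.725,-21.995) [heading=287, draw]
PU: pen up
LT 90: heading 287 -> 17
LT 45: heading 17 -> 62
LT 120: heading 62 -> 182
PU: pen up
Final: pos=(6.725,-21.995), heading=182, 2 segment(s) drawn
Waypoints (3 total):
(0, 0)
(4.97, -16.257)
(6.725, -21.995)

Answer: (0, 0)
(4.97, -16.257)
(6.725, -21.995)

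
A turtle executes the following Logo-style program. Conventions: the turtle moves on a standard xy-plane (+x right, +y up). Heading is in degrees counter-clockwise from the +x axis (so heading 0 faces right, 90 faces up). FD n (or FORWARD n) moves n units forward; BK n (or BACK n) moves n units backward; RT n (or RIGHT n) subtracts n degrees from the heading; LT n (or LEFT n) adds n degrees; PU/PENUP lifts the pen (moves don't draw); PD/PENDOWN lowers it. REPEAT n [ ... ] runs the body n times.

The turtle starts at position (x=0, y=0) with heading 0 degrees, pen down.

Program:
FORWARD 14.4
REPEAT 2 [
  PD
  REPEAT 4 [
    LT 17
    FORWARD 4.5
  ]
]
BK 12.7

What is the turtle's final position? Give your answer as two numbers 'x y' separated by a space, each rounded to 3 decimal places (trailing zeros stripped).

Answer: 30.125 18.626

Derivation:
Executing turtle program step by step:
Start: pos=(0,0), heading=0, pen down
FD 14.4: (0,0) -> (14.4,0) [heading=0, draw]
REPEAT 2 [
  -- iteration 1/2 --
  PD: pen down
  REPEAT 4 [
    -- iteration 1/4 --
    LT 17: heading 0 -> 17
    FD 4.5: (14.4,0) -> (18.703,1.316) [heading=17, draw]
    -- iteration 2/4 --
    LT 17: heading 17 -> 34
    FD 4.5: (18.703,1.316) -> (22.434,3.832) [heading=34, draw]
    -- iteration 3/4 --
    LT 17: heading 34 -> 51
    FD 4.5: (22.434,3.832) -> (25.266,7.329) [heading=51, draw]
    -- iteration 4/4 --
    LT 17: heading 51 -> 68
    FD 4.5: (25.266,7.329) -> (26.952,11.502) [heading=68, draw]
  ]
  -- iteration 2/2 --
  PD: pen down
  REPEAT 4 [
    -- iteration 1/4 --
    LT 17: heading 68 -> 85
    FD 4.5: (26.952,11.502) -> (27.344,15.984) [heading=85, draw]
    -- iteration 2/4 --
    LT 17: heading 85 -> 102
    FD 4.5: (27.344,15.984) -> (26.408,20.386) [heading=102, draw]
    -- iteration 3/4 --
    LT 17: heading 102 -> 119
    FD 4.5: (26.408,20.386) -> (24.227,24.322) [heading=119, draw]
    -- iteration 4/4 --
    LT 17: heading 119 -> 136
    FD 4.5: (24.227,24.322) -> (20.99,27.448) [heading=136, draw]
  ]
]
BK 12.7: (20.99,27.448) -> (30.125,18.626) [heading=136, draw]
Final: pos=(30.125,18.626), heading=136, 10 segment(s) drawn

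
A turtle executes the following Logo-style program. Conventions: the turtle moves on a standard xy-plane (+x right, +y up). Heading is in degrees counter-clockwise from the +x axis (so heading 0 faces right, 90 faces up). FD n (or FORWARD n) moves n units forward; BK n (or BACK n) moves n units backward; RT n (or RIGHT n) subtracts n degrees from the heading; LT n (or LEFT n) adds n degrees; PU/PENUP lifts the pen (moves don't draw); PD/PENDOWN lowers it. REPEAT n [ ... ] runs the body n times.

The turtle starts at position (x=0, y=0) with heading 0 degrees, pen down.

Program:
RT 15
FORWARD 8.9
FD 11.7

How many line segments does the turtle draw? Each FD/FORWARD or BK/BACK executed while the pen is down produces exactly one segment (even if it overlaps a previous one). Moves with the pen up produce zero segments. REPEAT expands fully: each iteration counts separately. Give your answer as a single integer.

Answer: 2

Derivation:
Executing turtle program step by step:
Start: pos=(0,0), heading=0, pen down
RT 15: heading 0 -> 345
FD 8.9: (0,0) -> (8.597,-2.303) [heading=345, draw]
FD 11.7: (8.597,-2.303) -> (19.898,-5.332) [heading=345, draw]
Final: pos=(19.898,-5.332), heading=345, 2 segment(s) drawn
Segments drawn: 2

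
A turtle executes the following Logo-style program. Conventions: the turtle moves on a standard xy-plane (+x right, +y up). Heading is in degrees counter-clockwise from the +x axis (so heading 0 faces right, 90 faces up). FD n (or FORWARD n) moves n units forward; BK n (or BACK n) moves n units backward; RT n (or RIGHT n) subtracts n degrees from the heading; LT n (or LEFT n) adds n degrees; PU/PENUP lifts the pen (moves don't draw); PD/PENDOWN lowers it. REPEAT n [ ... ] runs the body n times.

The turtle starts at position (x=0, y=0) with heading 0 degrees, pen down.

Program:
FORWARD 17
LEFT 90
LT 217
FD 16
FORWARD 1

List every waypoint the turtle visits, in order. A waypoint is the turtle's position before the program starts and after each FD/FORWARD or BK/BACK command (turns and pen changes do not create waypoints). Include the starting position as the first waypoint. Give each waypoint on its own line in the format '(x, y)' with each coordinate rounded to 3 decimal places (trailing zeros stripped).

Answer: (0, 0)
(17, 0)
(26.629, -12.778)
(27.231, -13.577)

Derivation:
Executing turtle program step by step:
Start: pos=(0,0), heading=0, pen down
FD 17: (0,0) -> (17,0) [heading=0, draw]
LT 90: heading 0 -> 90
LT 217: heading 90 -> 307
FD 16: (17,0) -> (26.629,-12.778) [heading=307, draw]
FD 1: (26.629,-12.778) -> (27.231,-13.577) [heading=307, draw]
Final: pos=(27.231,-13.577), heading=307, 3 segment(s) drawn
Waypoints (4 total):
(0, 0)
(17, 0)
(26.629, -12.778)
(27.231, -13.577)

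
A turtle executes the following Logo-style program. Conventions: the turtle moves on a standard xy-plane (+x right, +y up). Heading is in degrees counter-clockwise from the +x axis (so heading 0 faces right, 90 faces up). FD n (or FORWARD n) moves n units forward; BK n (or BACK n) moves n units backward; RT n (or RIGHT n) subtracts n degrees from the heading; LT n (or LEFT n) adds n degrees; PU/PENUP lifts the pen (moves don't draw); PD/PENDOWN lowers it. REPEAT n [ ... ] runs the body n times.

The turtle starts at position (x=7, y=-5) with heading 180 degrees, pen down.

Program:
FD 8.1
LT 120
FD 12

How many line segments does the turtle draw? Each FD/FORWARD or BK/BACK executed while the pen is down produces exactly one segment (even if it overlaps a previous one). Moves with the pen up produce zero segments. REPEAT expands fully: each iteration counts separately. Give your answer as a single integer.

Answer: 2

Derivation:
Executing turtle program step by step:
Start: pos=(7,-5), heading=180, pen down
FD 8.1: (7,-5) -> (-1.1,-5) [heading=180, draw]
LT 120: heading 180 -> 300
FD 12: (-1.1,-5) -> (4.9,-15.392) [heading=300, draw]
Final: pos=(4.9,-15.392), heading=300, 2 segment(s) drawn
Segments drawn: 2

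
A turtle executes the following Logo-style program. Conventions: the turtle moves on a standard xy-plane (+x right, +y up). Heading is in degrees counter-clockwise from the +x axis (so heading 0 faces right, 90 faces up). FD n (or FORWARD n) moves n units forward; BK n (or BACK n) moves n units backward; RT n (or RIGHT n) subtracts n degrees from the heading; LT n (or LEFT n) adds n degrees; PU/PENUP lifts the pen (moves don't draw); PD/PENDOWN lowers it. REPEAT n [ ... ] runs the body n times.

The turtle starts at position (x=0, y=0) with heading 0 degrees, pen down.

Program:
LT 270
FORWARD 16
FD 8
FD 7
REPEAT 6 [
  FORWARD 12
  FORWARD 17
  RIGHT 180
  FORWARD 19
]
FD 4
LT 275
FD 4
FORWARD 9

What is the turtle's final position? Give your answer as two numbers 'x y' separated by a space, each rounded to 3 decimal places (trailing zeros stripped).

Executing turtle program step by step:
Start: pos=(0,0), heading=0, pen down
LT 270: heading 0 -> 270
FD 16: (0,0) -> (0,-16) [heading=270, draw]
FD 8: (0,-16) -> (0,-24) [heading=270, draw]
FD 7: (0,-24) -> (0,-31) [heading=270, draw]
REPEAT 6 [
  -- iteration 1/6 --
  FD 12: (0,-31) -> (0,-43) [heading=270, draw]
  FD 17: (0,-43) -> (0,-60) [heading=270, draw]
  RT 180: heading 270 -> 90
  FD 19: (0,-60) -> (0,-41) [heading=90, draw]
  -- iteration 2/6 --
  FD 12: (0,-41) -> (0,-29) [heading=90, draw]
  FD 17: (0,-29) -> (0,-12) [heading=90, draw]
  RT 180: heading 90 -> 270
  FD 19: (0,-12) -> (0,-31) [heading=270, draw]
  -- iteration 3/6 --
  FD 12: (0,-31) -> (0,-43) [heading=270, draw]
  FD 17: (0,-43) -> (0,-60) [heading=270, draw]
  RT 180: heading 270 -> 90
  FD 19: (0,-60) -> (0,-41) [heading=90, draw]
  -- iteration 4/6 --
  FD 12: (0,-41) -> (0,-29) [heading=90, draw]
  FD 17: (0,-29) -> (0,-12) [heading=90, draw]
  RT 180: heading 90 -> 270
  FD 19: (0,-12) -> (0,-31) [heading=270, draw]
  -- iteration 5/6 --
  FD 12: (0,-31) -> (0,-43) [heading=270, draw]
  FD 17: (0,-43) -> (0,-60) [heading=270, draw]
  RT 180: heading 270 -> 90
  FD 19: (0,-60) -> (0,-41) [heading=90, draw]
  -- iteration 6/6 --
  FD 12: (0,-41) -> (0,-29) [heading=90, draw]
  FD 17: (0,-29) -> (0,-12) [heading=90, draw]
  RT 180: heading 90 -> 270
  FD 19: (0,-12) -> (0,-31) [heading=270, draw]
]
FD 4: (0,-31) -> (0,-35) [heading=270, draw]
LT 275: heading 270 -> 185
FD 4: (0,-35) -> (-3.985,-35.349) [heading=185, draw]
FD 9: (-3.985,-35.349) -> (-12.951,-36.133) [heading=185, draw]
Final: pos=(-12.951,-36.133), heading=185, 24 segment(s) drawn

Answer: -12.951 -36.133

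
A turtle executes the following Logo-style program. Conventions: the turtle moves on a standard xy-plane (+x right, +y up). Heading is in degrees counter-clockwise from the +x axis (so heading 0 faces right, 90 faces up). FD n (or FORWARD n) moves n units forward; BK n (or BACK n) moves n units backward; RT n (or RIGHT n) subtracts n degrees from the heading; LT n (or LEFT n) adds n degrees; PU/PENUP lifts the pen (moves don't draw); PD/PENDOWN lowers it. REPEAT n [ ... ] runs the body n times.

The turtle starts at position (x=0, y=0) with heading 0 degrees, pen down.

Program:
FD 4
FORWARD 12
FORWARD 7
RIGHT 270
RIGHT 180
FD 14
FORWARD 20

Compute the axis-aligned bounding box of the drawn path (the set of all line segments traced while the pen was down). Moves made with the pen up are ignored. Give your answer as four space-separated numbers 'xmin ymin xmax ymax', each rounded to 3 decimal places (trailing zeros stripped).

Answer: 0 -34 23 0

Derivation:
Executing turtle program step by step:
Start: pos=(0,0), heading=0, pen down
FD 4: (0,0) -> (4,0) [heading=0, draw]
FD 12: (4,0) -> (16,0) [heading=0, draw]
FD 7: (16,0) -> (23,0) [heading=0, draw]
RT 270: heading 0 -> 90
RT 180: heading 90 -> 270
FD 14: (23,0) -> (23,-14) [heading=270, draw]
FD 20: (23,-14) -> (23,-34) [heading=270, draw]
Final: pos=(23,-34), heading=270, 5 segment(s) drawn

Segment endpoints: x in {0, 4, 16, 23, 23, 23}, y in {-34, -14, 0}
xmin=0, ymin=-34, xmax=23, ymax=0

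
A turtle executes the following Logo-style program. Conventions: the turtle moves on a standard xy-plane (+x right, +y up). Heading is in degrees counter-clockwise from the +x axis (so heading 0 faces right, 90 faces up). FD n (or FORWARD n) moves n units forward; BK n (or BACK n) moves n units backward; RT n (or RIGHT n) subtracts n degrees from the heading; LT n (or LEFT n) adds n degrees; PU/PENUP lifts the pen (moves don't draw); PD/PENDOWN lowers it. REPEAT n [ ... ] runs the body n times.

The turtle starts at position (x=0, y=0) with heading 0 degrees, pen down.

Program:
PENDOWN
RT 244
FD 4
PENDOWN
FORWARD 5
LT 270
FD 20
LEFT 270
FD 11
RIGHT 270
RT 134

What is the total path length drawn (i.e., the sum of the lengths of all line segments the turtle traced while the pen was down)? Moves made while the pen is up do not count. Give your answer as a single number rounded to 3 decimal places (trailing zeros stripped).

Executing turtle program step by step:
Start: pos=(0,0), heading=0, pen down
PD: pen down
RT 244: heading 0 -> 116
FD 4: (0,0) -> (-1.753,3.595) [heading=116, draw]
PD: pen down
FD 5: (-1.753,3.595) -> (-3.945,8.089) [heading=116, draw]
LT 270: heading 116 -> 26
FD 20: (-3.945,8.089) -> (14.031,16.857) [heading=26, draw]
LT 270: heading 26 -> 296
FD 11: (14.031,16.857) -> (18.853,6.97) [heading=296, draw]
RT 270: heading 296 -> 26
RT 134: heading 26 -> 252
Final: pos=(18.853,6.97), heading=252, 4 segment(s) drawn

Segment lengths:
  seg 1: (0,0) -> (-1.753,3.595), length = 4
  seg 2: (-1.753,3.595) -> (-3.945,8.089), length = 5
  seg 3: (-3.945,8.089) -> (14.031,16.857), length = 20
  seg 4: (14.031,16.857) -> (18.853,6.97), length = 11
Total = 40

Answer: 40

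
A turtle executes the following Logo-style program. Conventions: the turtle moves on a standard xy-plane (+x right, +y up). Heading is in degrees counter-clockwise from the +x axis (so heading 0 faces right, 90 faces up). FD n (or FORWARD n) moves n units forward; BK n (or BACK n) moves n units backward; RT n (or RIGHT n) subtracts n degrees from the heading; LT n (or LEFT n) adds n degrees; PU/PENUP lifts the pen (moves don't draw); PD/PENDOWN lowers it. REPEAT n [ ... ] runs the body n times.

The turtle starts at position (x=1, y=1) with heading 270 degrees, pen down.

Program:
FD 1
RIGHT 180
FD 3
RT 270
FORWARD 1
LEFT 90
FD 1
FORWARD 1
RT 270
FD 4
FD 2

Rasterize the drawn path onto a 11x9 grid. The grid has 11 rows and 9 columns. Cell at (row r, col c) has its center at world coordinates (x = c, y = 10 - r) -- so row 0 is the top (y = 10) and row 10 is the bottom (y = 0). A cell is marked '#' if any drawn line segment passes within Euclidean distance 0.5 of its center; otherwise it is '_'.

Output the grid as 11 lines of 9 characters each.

Segment 0: (1,1) -> (1,0)
Segment 1: (1,0) -> (1,3)
Segment 2: (1,3) -> (0,3)
Segment 3: (0,3) -> (0,2)
Segment 4: (0,2) -> (0,1)
Segment 5: (0,1) -> (4,1)
Segment 6: (4,1) -> (6,1)

Answer: _________
_________
_________
_________
_________
_________
_________
##_______
##_______
#######__
_#_______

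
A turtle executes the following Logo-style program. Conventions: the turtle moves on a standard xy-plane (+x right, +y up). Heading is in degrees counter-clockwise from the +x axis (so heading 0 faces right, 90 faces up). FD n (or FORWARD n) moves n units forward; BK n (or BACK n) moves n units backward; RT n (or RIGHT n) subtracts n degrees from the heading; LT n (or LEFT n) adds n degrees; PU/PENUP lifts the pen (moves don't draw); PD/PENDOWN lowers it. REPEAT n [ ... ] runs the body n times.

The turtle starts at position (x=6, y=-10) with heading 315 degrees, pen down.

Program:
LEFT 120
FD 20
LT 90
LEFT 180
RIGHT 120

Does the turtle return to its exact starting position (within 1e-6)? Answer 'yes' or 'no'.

Answer: no

Derivation:
Executing turtle program step by step:
Start: pos=(6,-10), heading=315, pen down
LT 120: heading 315 -> 75
FD 20: (6,-10) -> (11.176,9.319) [heading=75, draw]
LT 90: heading 75 -> 165
LT 180: heading 165 -> 345
RT 120: heading 345 -> 225
Final: pos=(11.176,9.319), heading=225, 1 segment(s) drawn

Start position: (6, -10)
Final position: (11.176, 9.319)
Distance = 20; >= 1e-6 -> NOT closed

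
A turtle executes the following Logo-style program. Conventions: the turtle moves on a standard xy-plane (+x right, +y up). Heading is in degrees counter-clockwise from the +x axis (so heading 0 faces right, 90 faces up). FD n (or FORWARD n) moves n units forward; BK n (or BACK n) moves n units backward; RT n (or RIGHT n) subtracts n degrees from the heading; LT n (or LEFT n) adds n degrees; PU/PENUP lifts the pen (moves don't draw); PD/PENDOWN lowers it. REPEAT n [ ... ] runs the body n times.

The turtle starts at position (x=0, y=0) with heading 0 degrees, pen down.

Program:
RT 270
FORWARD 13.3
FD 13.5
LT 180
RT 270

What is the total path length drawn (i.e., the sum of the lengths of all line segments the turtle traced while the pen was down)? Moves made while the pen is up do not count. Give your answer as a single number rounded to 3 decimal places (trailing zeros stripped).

Executing turtle program step by step:
Start: pos=(0,0), heading=0, pen down
RT 270: heading 0 -> 90
FD 13.3: (0,0) -> (0,13.3) [heading=90, draw]
FD 13.5: (0,13.3) -> (0,26.8) [heading=90, draw]
LT 180: heading 90 -> 270
RT 270: heading 270 -> 0
Final: pos=(0,26.8), heading=0, 2 segment(s) drawn

Segment lengths:
  seg 1: (0,0) -> (0,13.3), length = 13.3
  seg 2: (0,13.3) -> (0,26.8), length = 13.5
Total = 26.8

Answer: 26.8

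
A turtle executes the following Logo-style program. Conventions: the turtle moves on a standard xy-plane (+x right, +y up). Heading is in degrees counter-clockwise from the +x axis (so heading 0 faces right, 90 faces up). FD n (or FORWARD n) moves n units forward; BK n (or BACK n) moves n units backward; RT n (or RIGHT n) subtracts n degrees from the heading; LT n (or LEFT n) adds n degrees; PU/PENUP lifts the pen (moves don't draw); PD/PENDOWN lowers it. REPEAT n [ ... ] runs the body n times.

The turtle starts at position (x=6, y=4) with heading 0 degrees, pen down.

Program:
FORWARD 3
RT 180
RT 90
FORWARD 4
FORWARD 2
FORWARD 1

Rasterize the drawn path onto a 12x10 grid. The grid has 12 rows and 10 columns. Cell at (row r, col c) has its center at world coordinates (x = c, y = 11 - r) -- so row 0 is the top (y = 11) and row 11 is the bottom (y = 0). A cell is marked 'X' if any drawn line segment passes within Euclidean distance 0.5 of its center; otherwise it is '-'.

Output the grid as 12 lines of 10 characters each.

Answer: ---------X
---------X
---------X
---------X
---------X
---------X
---------X
------XXXX
----------
----------
----------
----------

Derivation:
Segment 0: (6,4) -> (9,4)
Segment 1: (9,4) -> (9,8)
Segment 2: (9,8) -> (9,10)
Segment 3: (9,10) -> (9,11)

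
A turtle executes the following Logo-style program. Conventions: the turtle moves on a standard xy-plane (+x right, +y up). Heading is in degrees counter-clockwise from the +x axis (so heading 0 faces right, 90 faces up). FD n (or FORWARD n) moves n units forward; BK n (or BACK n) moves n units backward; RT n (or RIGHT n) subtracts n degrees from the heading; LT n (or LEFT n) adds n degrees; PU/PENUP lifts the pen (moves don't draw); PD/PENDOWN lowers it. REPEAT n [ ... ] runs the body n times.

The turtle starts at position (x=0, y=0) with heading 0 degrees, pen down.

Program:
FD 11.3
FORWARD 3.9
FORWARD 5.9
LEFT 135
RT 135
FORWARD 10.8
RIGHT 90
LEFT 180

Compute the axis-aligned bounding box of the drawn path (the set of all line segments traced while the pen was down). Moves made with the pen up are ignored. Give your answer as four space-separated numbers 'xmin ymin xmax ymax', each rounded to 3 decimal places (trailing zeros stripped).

Answer: 0 0 31.9 0

Derivation:
Executing turtle program step by step:
Start: pos=(0,0), heading=0, pen down
FD 11.3: (0,0) -> (11.3,0) [heading=0, draw]
FD 3.9: (11.3,0) -> (15.2,0) [heading=0, draw]
FD 5.9: (15.2,0) -> (21.1,0) [heading=0, draw]
LT 135: heading 0 -> 135
RT 135: heading 135 -> 0
FD 10.8: (21.1,0) -> (31.9,0) [heading=0, draw]
RT 90: heading 0 -> 270
LT 180: heading 270 -> 90
Final: pos=(31.9,0), heading=90, 4 segment(s) drawn

Segment endpoints: x in {0, 11.3, 15.2, 21.1, 31.9}, y in {0}
xmin=0, ymin=0, xmax=31.9, ymax=0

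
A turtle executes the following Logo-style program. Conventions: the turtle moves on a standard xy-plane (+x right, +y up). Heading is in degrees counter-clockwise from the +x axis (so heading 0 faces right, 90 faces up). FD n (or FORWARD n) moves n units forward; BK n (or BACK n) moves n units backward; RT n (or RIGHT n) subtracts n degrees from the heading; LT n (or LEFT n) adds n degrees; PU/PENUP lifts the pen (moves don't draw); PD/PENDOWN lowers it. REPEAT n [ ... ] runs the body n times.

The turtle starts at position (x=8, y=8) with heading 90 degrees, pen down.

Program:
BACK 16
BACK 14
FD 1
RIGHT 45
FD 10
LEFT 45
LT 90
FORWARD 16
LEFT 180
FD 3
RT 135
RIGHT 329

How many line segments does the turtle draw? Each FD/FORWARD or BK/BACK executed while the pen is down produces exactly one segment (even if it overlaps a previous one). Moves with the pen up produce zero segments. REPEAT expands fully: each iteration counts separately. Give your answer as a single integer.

Executing turtle program step by step:
Start: pos=(8,8), heading=90, pen down
BK 16: (8,8) -> (8,-8) [heading=90, draw]
BK 14: (8,-8) -> (8,-22) [heading=90, draw]
FD 1: (8,-22) -> (8,-21) [heading=90, draw]
RT 45: heading 90 -> 45
FD 10: (8,-21) -> (15.071,-13.929) [heading=45, draw]
LT 45: heading 45 -> 90
LT 90: heading 90 -> 180
FD 16: (15.071,-13.929) -> (-0.929,-13.929) [heading=180, draw]
LT 180: heading 180 -> 0
FD 3: (-0.929,-13.929) -> (2.071,-13.929) [heading=0, draw]
RT 135: heading 0 -> 225
RT 329: heading 225 -> 256
Final: pos=(2.071,-13.929), heading=256, 6 segment(s) drawn
Segments drawn: 6

Answer: 6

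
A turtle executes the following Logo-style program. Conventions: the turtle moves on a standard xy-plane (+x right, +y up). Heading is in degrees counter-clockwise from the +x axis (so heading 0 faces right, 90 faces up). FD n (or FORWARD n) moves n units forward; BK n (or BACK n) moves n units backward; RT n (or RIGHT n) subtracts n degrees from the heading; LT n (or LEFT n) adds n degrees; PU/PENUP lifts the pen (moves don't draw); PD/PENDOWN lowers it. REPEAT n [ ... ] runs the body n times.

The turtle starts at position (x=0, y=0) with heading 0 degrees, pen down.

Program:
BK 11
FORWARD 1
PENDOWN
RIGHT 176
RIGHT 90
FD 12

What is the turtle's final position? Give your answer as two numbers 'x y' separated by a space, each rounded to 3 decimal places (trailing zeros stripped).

Executing turtle program step by step:
Start: pos=(0,0), heading=0, pen down
BK 11: (0,0) -> (-11,0) [heading=0, draw]
FD 1: (-11,0) -> (-10,0) [heading=0, draw]
PD: pen down
RT 176: heading 0 -> 184
RT 90: heading 184 -> 94
FD 12: (-10,0) -> (-10.837,11.971) [heading=94, draw]
Final: pos=(-10.837,11.971), heading=94, 3 segment(s) drawn

Answer: -10.837 11.971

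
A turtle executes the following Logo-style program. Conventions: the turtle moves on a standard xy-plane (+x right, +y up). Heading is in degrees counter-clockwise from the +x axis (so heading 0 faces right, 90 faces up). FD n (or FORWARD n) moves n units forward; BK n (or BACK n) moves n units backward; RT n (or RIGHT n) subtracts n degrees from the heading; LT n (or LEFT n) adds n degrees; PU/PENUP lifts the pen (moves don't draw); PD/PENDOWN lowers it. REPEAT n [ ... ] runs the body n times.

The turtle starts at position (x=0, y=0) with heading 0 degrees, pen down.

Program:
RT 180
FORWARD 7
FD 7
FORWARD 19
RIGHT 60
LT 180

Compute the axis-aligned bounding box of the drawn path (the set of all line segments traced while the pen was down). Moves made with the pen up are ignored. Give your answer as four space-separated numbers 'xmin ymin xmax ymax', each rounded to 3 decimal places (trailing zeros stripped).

Answer: -33 0 0 0

Derivation:
Executing turtle program step by step:
Start: pos=(0,0), heading=0, pen down
RT 180: heading 0 -> 180
FD 7: (0,0) -> (-7,0) [heading=180, draw]
FD 7: (-7,0) -> (-14,0) [heading=180, draw]
FD 19: (-14,0) -> (-33,0) [heading=180, draw]
RT 60: heading 180 -> 120
LT 180: heading 120 -> 300
Final: pos=(-33,0), heading=300, 3 segment(s) drawn

Segment endpoints: x in {-33, -14, -7, 0}, y in {0, 0, 0, 0}
xmin=-33, ymin=0, xmax=0, ymax=0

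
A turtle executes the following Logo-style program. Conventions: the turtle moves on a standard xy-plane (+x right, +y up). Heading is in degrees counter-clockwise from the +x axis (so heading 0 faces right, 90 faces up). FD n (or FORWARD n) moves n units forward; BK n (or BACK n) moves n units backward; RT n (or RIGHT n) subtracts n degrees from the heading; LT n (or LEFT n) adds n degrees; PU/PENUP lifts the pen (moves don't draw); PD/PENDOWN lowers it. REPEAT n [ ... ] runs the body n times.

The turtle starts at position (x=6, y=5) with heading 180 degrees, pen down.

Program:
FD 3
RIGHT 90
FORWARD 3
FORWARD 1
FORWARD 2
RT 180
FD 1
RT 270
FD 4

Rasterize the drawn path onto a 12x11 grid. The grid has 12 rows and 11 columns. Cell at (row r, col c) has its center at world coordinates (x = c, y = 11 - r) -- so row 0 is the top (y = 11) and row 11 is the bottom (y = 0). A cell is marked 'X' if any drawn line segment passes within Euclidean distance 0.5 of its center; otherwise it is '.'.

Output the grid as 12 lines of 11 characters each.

Segment 0: (6,5) -> (3,5)
Segment 1: (3,5) -> (3,8)
Segment 2: (3,8) -> (3,9)
Segment 3: (3,9) -> (3,11)
Segment 4: (3,11) -> (3,10)
Segment 5: (3,10) -> (7,10)

Answer: ...X.......
...XXXXX...
...X.......
...X.......
...X.......
...X.......
...XXXX....
...........
...........
...........
...........
...........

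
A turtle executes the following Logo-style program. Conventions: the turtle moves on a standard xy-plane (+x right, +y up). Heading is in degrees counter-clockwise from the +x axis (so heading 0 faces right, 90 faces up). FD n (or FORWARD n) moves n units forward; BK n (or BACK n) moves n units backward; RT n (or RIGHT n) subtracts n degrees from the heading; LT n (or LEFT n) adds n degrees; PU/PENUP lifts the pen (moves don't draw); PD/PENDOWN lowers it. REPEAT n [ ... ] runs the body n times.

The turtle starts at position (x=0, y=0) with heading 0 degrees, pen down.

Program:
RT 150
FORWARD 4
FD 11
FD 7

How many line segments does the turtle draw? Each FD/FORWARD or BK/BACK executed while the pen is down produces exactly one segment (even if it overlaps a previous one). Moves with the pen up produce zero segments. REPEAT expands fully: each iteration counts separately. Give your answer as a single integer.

Answer: 3

Derivation:
Executing turtle program step by step:
Start: pos=(0,0), heading=0, pen down
RT 150: heading 0 -> 210
FD 4: (0,0) -> (-3.464,-2) [heading=210, draw]
FD 11: (-3.464,-2) -> (-12.99,-7.5) [heading=210, draw]
FD 7: (-12.99,-7.5) -> (-19.053,-11) [heading=210, draw]
Final: pos=(-19.053,-11), heading=210, 3 segment(s) drawn
Segments drawn: 3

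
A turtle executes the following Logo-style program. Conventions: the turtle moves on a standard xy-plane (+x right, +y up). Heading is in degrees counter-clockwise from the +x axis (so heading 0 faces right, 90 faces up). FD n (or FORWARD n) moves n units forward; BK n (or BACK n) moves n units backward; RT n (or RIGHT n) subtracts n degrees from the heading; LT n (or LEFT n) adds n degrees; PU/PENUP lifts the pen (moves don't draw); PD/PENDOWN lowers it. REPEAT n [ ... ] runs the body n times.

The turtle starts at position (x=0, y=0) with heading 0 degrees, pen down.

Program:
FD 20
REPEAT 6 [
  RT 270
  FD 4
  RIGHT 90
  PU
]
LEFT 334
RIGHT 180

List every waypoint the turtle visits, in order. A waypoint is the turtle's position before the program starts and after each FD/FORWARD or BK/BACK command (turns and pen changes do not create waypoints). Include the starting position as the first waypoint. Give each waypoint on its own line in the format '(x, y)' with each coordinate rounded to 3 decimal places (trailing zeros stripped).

Answer: (0, 0)
(20, 0)
(20, 4)
(20, 8)
(20, 12)
(20, 16)
(20, 20)
(20, 24)

Derivation:
Executing turtle program step by step:
Start: pos=(0,0), heading=0, pen down
FD 20: (0,0) -> (20,0) [heading=0, draw]
REPEAT 6 [
  -- iteration 1/6 --
  RT 270: heading 0 -> 90
  FD 4: (20,0) -> (20,4) [heading=90, draw]
  RT 90: heading 90 -> 0
  PU: pen up
  -- iteration 2/6 --
  RT 270: heading 0 -> 90
  FD 4: (20,4) -> (20,8) [heading=90, move]
  RT 90: heading 90 -> 0
  PU: pen up
  -- iteration 3/6 --
  RT 270: heading 0 -> 90
  FD 4: (20,8) -> (20,12) [heading=90, move]
  RT 90: heading 90 -> 0
  PU: pen up
  -- iteration 4/6 --
  RT 270: heading 0 -> 90
  FD 4: (20,12) -> (20,16) [heading=90, move]
  RT 90: heading 90 -> 0
  PU: pen up
  -- iteration 5/6 --
  RT 270: heading 0 -> 90
  FD 4: (20,16) -> (20,20) [heading=90, move]
  RT 90: heading 90 -> 0
  PU: pen up
  -- iteration 6/6 --
  RT 270: heading 0 -> 90
  FD 4: (20,20) -> (20,24) [heading=90, move]
  RT 90: heading 90 -> 0
  PU: pen up
]
LT 334: heading 0 -> 334
RT 180: heading 334 -> 154
Final: pos=(20,24), heading=154, 2 segment(s) drawn
Waypoints (8 total):
(0, 0)
(20, 0)
(20, 4)
(20, 8)
(20, 12)
(20, 16)
(20, 20)
(20, 24)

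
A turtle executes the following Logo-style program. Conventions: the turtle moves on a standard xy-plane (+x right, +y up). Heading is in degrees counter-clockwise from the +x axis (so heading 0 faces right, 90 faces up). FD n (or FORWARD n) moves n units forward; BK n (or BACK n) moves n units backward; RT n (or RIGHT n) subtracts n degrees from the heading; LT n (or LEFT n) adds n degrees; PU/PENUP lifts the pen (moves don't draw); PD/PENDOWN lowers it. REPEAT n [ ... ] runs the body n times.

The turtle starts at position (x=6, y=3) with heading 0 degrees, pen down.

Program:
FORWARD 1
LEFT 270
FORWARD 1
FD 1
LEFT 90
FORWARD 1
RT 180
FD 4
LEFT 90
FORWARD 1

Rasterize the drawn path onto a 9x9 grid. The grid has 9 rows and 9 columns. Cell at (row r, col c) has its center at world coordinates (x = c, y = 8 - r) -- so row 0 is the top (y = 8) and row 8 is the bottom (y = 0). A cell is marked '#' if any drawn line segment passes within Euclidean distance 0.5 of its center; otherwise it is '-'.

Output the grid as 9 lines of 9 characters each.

Answer: ---------
---------
---------
---------
---------
------##-
-------#-
----#####
----#----

Derivation:
Segment 0: (6,3) -> (7,3)
Segment 1: (7,3) -> (7,2)
Segment 2: (7,2) -> (7,1)
Segment 3: (7,1) -> (8,1)
Segment 4: (8,1) -> (4,1)
Segment 5: (4,1) -> (4,0)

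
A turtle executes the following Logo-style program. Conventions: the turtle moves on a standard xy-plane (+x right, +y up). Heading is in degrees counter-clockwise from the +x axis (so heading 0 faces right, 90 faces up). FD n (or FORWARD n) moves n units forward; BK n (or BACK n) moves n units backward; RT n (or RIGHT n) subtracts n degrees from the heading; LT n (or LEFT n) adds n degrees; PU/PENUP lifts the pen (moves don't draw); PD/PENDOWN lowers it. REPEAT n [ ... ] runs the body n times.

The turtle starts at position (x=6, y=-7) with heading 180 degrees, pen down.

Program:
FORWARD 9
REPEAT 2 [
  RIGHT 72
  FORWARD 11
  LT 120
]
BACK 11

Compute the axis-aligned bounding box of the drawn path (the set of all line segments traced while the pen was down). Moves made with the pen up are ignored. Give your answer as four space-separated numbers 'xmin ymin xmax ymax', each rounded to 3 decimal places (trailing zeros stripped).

Executing turtle program step by step:
Start: pos=(6,-7), heading=180, pen down
FD 9: (6,-7) -> (-3,-7) [heading=180, draw]
REPEAT 2 [
  -- iteration 1/2 --
  RT 72: heading 180 -> 108
  FD 11: (-3,-7) -> (-6.399,3.462) [heading=108, draw]
  LT 120: heading 108 -> 228
  -- iteration 2/2 --
  RT 72: heading 228 -> 156
  FD 11: (-6.399,3.462) -> (-16.448,7.936) [heading=156, draw]
  LT 120: heading 156 -> 276
]
BK 11: (-16.448,7.936) -> (-17.598,18.875) [heading=276, draw]
Final: pos=(-17.598,18.875), heading=276, 4 segment(s) drawn

Segment endpoints: x in {-17.598, -16.448, -6.399, -3, 6}, y in {-7, -7, 3.462, 7.936, 18.875}
xmin=-17.598, ymin=-7, xmax=6, ymax=18.875

Answer: -17.598 -7 6 18.875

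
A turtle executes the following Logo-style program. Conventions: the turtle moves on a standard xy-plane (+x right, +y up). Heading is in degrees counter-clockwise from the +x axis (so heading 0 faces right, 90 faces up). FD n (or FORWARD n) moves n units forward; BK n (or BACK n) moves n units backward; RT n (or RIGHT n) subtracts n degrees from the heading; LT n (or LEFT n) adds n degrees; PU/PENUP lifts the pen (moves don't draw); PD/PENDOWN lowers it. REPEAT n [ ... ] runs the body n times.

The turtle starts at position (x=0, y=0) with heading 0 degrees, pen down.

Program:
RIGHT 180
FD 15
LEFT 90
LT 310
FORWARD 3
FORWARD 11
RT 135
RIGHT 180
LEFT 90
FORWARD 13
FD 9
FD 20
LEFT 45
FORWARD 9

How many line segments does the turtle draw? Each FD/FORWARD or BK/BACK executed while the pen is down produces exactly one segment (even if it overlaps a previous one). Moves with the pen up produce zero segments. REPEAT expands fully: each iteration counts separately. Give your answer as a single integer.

Executing turtle program step by step:
Start: pos=(0,0), heading=0, pen down
RT 180: heading 0 -> 180
FD 15: (0,0) -> (-15,0) [heading=180, draw]
LT 90: heading 180 -> 270
LT 310: heading 270 -> 220
FD 3: (-15,0) -> (-17.298,-1.928) [heading=220, draw]
FD 11: (-17.298,-1.928) -> (-25.725,-8.999) [heading=220, draw]
RT 135: heading 220 -> 85
RT 180: heading 85 -> 265
LT 90: heading 265 -> 355
FD 13: (-25.725,-8.999) -> (-12.774,-10.132) [heading=355, draw]
FD 9: (-12.774,-10.132) -> (-3.808,-10.916) [heading=355, draw]
FD 20: (-3.808,-10.916) -> (16.116,-12.66) [heading=355, draw]
LT 45: heading 355 -> 40
FD 9: (16.116,-12.66) -> (23.01,-6.874) [heading=40, draw]
Final: pos=(23.01,-6.874), heading=40, 7 segment(s) drawn
Segments drawn: 7

Answer: 7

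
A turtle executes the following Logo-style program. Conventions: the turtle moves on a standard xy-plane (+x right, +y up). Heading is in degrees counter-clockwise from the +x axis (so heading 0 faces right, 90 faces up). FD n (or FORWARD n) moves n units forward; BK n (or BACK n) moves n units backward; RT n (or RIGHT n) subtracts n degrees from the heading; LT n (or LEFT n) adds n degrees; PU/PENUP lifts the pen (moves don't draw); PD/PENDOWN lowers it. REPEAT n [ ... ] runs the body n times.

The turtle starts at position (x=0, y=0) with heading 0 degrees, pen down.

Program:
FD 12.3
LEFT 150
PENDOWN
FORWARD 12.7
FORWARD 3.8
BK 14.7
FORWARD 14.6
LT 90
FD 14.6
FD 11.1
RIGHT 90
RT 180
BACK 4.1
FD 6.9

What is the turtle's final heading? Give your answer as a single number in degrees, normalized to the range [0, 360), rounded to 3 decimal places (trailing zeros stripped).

Executing turtle program step by step:
Start: pos=(0,0), heading=0, pen down
FD 12.3: (0,0) -> (12.3,0) [heading=0, draw]
LT 150: heading 0 -> 150
PD: pen down
FD 12.7: (12.3,0) -> (1.301,6.35) [heading=150, draw]
FD 3.8: (1.301,6.35) -> (-1.989,8.25) [heading=150, draw]
BK 14.7: (-1.989,8.25) -> (10.741,0.9) [heading=150, draw]
FD 14.6: (10.741,0.9) -> (-1.903,8.2) [heading=150, draw]
LT 90: heading 150 -> 240
FD 14.6: (-1.903,8.2) -> (-9.203,-4.444) [heading=240, draw]
FD 11.1: (-9.203,-4.444) -> (-14.753,-14.057) [heading=240, draw]
RT 90: heading 240 -> 150
RT 180: heading 150 -> 330
BK 4.1: (-14.753,-14.057) -> (-18.304,-12.007) [heading=330, draw]
FD 6.9: (-18.304,-12.007) -> (-12.328,-15.457) [heading=330, draw]
Final: pos=(-12.328,-15.457), heading=330, 9 segment(s) drawn

Answer: 330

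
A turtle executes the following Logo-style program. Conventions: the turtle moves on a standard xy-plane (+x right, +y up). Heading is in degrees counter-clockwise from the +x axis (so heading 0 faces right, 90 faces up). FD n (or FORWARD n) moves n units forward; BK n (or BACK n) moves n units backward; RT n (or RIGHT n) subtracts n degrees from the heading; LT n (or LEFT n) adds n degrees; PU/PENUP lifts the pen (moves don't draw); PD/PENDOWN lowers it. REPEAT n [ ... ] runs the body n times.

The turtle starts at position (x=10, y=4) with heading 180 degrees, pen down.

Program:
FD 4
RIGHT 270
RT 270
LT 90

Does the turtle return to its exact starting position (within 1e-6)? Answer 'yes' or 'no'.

Answer: no

Derivation:
Executing turtle program step by step:
Start: pos=(10,4), heading=180, pen down
FD 4: (10,4) -> (6,4) [heading=180, draw]
RT 270: heading 180 -> 270
RT 270: heading 270 -> 0
LT 90: heading 0 -> 90
Final: pos=(6,4), heading=90, 1 segment(s) drawn

Start position: (10, 4)
Final position: (6, 4)
Distance = 4; >= 1e-6 -> NOT closed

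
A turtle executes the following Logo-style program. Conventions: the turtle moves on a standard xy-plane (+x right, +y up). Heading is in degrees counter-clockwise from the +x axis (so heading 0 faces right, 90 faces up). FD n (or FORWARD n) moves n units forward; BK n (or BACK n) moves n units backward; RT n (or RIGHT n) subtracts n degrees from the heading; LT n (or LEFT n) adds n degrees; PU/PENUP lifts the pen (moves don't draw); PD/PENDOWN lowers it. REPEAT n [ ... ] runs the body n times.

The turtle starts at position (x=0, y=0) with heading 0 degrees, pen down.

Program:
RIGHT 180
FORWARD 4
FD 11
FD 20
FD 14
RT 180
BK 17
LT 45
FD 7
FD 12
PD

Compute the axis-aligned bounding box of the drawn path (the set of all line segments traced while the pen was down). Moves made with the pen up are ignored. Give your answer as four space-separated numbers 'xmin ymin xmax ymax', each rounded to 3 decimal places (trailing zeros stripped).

Executing turtle program step by step:
Start: pos=(0,0), heading=0, pen down
RT 180: heading 0 -> 180
FD 4: (0,0) -> (-4,0) [heading=180, draw]
FD 11: (-4,0) -> (-15,0) [heading=180, draw]
FD 20: (-15,0) -> (-35,0) [heading=180, draw]
FD 14: (-35,0) -> (-49,0) [heading=180, draw]
RT 180: heading 180 -> 0
BK 17: (-49,0) -> (-66,0) [heading=0, draw]
LT 45: heading 0 -> 45
FD 7: (-66,0) -> (-61.05,4.95) [heading=45, draw]
FD 12: (-61.05,4.95) -> (-52.565,13.435) [heading=45, draw]
PD: pen down
Final: pos=(-52.565,13.435), heading=45, 7 segment(s) drawn

Segment endpoints: x in {-66, -61.05, -52.565, -49, -35, -15, -4, 0}, y in {0, 0, 0, 0, 0, 0, 4.95, 13.435}
xmin=-66, ymin=0, xmax=0, ymax=13.435

Answer: -66 0 0 13.435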